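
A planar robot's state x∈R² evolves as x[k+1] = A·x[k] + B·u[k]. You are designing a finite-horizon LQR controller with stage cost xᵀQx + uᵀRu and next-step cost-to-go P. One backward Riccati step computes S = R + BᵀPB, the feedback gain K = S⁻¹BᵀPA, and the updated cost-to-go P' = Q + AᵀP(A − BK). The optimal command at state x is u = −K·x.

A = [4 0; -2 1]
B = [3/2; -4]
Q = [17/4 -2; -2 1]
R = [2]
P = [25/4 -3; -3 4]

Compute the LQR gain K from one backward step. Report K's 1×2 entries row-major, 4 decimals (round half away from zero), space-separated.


1.0899 -0.1766

BᵀP = [21.3750 -20.5000]
S = R + BᵀPB = [2] + [114.0625] = [116.0625]
BᵀPA = [126.5000 -20.5000]
K = S⁻¹·BᵀPA = [1.0899 -0.1766]
A−BK = [2.3651 0.2649; 2.3597 0.2935]
AᵀP(A−BK) = [26.1239 2.3436; 2.3436 0.3791]
P' = Q + AᵀP(A−BK) = [30.3739 0.3436; 0.3436 1.3791]
tr(P') = 31.7530


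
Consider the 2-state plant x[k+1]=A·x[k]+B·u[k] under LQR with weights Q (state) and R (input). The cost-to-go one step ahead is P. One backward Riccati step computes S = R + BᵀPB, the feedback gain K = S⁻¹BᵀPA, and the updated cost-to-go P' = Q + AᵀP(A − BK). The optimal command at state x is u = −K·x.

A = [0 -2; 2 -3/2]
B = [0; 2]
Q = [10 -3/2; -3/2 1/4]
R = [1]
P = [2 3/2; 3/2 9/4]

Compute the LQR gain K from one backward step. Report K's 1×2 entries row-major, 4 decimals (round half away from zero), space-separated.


0.9000 -1.2750

BᵀP = [3.0000 4.5000]
S = R + BᵀPB = [1] + [9.0000] = [10.0000]
BᵀPA = [9.0000 -12.7500]
K = S⁻¹·BᵀPA = [0.9000 -1.2750]
A−BK = [0.0000 -2.0000; 0.2000 1.0500]
AᵀP(A−BK) = [0.9000 -1.2750; -1.2750 5.8063]
P' = Q + AᵀP(A−BK) = [10.9000 -2.7750; -2.7750 6.0563]
tr(P') = 16.9563


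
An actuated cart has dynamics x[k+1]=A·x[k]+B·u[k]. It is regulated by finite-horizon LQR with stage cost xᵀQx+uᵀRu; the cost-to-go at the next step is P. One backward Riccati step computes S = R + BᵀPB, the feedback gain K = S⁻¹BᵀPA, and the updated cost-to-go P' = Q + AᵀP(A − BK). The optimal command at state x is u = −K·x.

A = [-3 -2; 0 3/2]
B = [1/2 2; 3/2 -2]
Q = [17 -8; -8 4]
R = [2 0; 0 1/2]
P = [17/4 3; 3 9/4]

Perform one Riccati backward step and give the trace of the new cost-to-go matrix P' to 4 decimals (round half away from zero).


25.8460

BᵀP = [6.6250 4.8750; 2.5000 1.5000]
S = R + BᵀPB = [2 0; 0 1/2] + [10.6250 3.5000; 3.5000 2.0000] = [12.6250 3.5000; 3.5000 2.5000]
BᵀPA = [-19.8750 -5.9375; -7.5000 -2.7500]
K = S⁻¹·BᵀPA = [-1.2136 -0.2702; -1.3010 -0.7217]
A−BK = [0.2087 -0.4215; -0.7816 0.4620]
AᵀP(A−BK) = [4.3726 1.2166; 1.2166 0.4734]
P' = Q + AᵀP(A−BK) = [21.3726 -6.7834; -6.7834 4.4734]
tr(P') = 25.8460


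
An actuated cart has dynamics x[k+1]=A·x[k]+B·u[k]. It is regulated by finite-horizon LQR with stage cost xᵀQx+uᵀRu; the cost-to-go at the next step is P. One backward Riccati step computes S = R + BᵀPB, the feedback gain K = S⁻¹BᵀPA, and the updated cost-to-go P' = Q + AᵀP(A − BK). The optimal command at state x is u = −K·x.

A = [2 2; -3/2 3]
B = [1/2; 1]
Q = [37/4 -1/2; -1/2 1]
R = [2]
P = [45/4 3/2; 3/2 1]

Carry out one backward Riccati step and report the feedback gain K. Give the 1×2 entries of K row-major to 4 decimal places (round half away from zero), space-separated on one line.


BᵀP = [7.1250 1.7500]
S = R + BᵀPB = [2] + [5.3125] = [7.3125]
BᵀPA = [11.6250 19.5000]
K = S⁻¹·BᵀPA = [1.5897 2.6667]
A−BK = [1.2051 0.6667; -3.0897 0.3333]
AᵀP(A−BK) = [19.7692 14.0000; 14.0000 20.0000]
P' = Q + AᵀP(A−BK) = [29.0192 13.5000; 13.5000 21.0000]
tr(P') = 50.0192

1.5897 2.6667


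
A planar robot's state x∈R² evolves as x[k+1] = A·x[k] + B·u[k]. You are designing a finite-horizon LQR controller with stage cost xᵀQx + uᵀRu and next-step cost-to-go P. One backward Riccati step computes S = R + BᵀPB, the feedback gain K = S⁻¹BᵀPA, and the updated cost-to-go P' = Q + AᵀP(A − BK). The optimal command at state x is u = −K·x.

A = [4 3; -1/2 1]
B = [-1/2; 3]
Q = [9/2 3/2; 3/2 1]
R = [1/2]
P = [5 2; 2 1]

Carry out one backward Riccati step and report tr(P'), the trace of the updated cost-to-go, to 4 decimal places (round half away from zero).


67.2763

BᵀP = [3.5000 2.0000]
S = R + BᵀPB = [1/2] + [4.2500] = [4.7500]
BᵀPA = [13.0000 12.5000]
K = S⁻¹·BᵀPA = [2.7368 2.6316]
A−BK = [5.3684 4.3158; -8.7105 -6.8947]
AᵀP(A−BK) = [36.6711 30.2895; 30.2895 25.1053]
P' = Q + AᵀP(A−BK) = [41.1711 31.7895; 31.7895 26.1053]
tr(P') = 67.2763


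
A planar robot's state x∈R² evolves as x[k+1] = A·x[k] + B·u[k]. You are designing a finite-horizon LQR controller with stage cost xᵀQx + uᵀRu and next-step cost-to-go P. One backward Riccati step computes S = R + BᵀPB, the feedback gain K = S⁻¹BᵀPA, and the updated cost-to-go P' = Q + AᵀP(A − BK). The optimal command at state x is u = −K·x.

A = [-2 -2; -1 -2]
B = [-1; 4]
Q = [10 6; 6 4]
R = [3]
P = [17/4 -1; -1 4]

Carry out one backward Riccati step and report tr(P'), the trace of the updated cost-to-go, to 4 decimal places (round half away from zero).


BᵀP = [-8.2500 17.0000]
S = R + BᵀPB = [3] + [76.2500] = [79.2500]
BᵀPA = [-0.5000 -17.5000]
K = S⁻¹·BᵀPA = [-0.0063 -0.2208]
A−BK = [-2.0063 -2.2208; -0.9748 -1.1167]
AᵀP(A−BK) = [16.9968 18.8896; 18.8896 21.1356]
P' = Q + AᵀP(A−BK) = [26.9968 24.8896; 24.8896 25.1356]
tr(P') = 52.1325

52.1325


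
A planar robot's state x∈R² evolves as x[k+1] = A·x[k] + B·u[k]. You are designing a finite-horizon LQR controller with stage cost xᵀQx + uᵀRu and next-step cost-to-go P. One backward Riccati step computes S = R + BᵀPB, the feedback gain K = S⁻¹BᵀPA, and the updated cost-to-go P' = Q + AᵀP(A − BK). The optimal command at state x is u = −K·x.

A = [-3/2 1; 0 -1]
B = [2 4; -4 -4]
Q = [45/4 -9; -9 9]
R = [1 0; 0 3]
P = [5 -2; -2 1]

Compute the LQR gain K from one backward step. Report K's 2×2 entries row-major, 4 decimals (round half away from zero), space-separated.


BᵀP = [18.0000 -8.0000; 28.0000 -12.0000]
S = R + BᵀPB = [1 0; 0 3] + [68.0000 104.0000; 104.0000 160.0000] = [69.0000 104.0000; 104.0000 163.0000]
BᵀPA = [-27.0000 26.0000; -42.0000 40.0000]
K = S⁻¹·BᵀPA = [-0.0766 0.1810; -0.2088 0.1299]
A−BK = [-0.5116 0.1183; -1.1415 0.2436]
AᵀP(A−BK) = [0.4124 -0.1566; -0.1566 0.0974]
P' = Q + AᵀP(A−BK) = [11.6624 -9.1566; -9.1566 9.0974]
tr(P') = 20.7599

-0.0766 0.1810 -0.2088 0.1299


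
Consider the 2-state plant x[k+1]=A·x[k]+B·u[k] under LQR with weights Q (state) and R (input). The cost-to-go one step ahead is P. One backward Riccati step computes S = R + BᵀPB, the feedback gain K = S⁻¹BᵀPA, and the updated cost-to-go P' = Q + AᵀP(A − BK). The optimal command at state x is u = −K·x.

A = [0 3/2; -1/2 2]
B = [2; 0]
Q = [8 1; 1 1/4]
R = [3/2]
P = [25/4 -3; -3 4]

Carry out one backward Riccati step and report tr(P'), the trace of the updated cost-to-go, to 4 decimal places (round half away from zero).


19.2535

BᵀP = [12.5000 -6.0000]
S = R + BᵀPB = [3/2] + [25.0000] = [26.5000]
BᵀPA = [3.0000 6.7500]
K = S⁻¹·BᵀPA = [0.1132 0.2547]
A−BK = [-0.2264 0.9906; -0.5000 2.0000]
AᵀP(A−BK) = [0.6604 -2.5142; -2.5142 10.3432]
P' = Q + AᵀP(A−BK) = [8.6604 -1.5142; -1.5142 10.5932]
tr(P') = 19.2535


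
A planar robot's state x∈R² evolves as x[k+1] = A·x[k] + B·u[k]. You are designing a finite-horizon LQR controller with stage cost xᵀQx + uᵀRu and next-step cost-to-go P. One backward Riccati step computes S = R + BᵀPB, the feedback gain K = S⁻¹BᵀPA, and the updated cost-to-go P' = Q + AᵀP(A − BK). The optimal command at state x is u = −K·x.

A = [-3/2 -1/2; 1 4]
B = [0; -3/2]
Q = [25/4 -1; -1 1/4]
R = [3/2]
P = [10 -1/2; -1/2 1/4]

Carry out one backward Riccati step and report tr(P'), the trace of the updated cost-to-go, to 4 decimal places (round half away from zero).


36.4545

BᵀP = [0.7500 -0.3750]
S = R + BᵀPB = [3/2] + [0.5625] = [2.0625]
BᵀPA = [-1.5000 -1.8750]
K = S⁻¹·BᵀPA = [-0.7273 -0.9091]
A−BK = [-1.5000 -0.5000; -0.0909 2.6364]
AᵀP(A−BK) = [23.1591 10.3864; 10.3864 6.7955]
P' = Q + AᵀP(A−BK) = [29.4091 9.3864; 9.3864 7.0455]
tr(P') = 36.4545


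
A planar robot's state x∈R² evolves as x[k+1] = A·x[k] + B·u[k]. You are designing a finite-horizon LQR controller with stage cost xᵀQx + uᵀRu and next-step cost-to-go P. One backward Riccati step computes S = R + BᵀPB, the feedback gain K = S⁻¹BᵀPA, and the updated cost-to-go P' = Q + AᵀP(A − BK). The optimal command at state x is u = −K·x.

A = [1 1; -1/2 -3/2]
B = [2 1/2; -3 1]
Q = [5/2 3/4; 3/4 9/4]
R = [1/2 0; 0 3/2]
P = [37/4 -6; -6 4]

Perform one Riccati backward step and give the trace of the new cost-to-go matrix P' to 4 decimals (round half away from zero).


4.9567

BᵀP = [36.5000 -24.0000; -1.3750 1.0000]
S = R + BᵀPB = [1/2 0; 0 3/2] + [145.0000 -5.7500; -5.7500 0.3125] = [145.5000 -5.7500; -5.7500 1.8125]
BᵀPA = [48.5000 72.5000; -1.8750 -2.8750]
K = S⁻¹·BᵀPA = [0.3344 0.4980; 0.0263 -0.0062]
A−BK = [0.3181 0.0070; 0.4768 0.0003]
AᵀP(A−BK) = [0.0822 0.0836; 0.0836 0.1245]
P' = Q + AᵀP(A−BK) = [2.5822 0.8336; 0.8336 2.3745]
tr(P') = 4.9567


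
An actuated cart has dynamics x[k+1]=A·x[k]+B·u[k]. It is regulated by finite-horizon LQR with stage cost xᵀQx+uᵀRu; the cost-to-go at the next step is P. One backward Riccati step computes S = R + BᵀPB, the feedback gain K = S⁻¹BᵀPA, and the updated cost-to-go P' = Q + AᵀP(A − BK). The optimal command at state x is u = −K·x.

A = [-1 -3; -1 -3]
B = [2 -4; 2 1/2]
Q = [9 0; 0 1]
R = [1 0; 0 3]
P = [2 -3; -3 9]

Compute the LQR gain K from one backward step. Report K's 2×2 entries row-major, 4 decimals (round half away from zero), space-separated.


-0.4706 -1.4119 -0.0084 -0.0251

BᵀP = [-2.0000 12.0000; -9.5000 16.5000]
S = R + BᵀPB = [1 0; 0 3] + [20.0000 14.0000; 14.0000 46.2500] = [21.0000 14.0000; 14.0000 49.2500]
BᵀPA = [-10.0000 -30.0000; -7.0000 -21.0000]
K = S⁻¹·BᵀPA = [-0.4706 -1.4119; -0.0084 -0.0251]
A−BK = [-0.0922 -0.2765; -0.0546 -0.1637]
AᵀP(A−BK) = [0.2353 0.7059; 0.7059 2.1178]
P' = Q + AᵀP(A−BK) = [9.2353 0.7059; 0.7059 3.1178]
tr(P') = 12.3531


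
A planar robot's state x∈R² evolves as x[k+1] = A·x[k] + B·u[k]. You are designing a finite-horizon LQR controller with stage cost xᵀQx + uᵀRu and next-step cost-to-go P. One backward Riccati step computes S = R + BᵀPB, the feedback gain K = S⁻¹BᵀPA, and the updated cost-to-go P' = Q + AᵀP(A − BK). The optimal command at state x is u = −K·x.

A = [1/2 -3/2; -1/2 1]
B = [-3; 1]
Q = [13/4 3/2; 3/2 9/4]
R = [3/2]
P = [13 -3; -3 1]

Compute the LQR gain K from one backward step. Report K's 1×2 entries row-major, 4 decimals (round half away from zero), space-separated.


-0.1891 0.5309

BᵀP = [-42.0000 10.0000]
S = R + BᵀPB = [3/2] + [136.0000] = [137.5000]
BᵀPA = [-26.0000 73.0000]
K = S⁻¹·BᵀPA = [-0.1891 0.5309]
A−BK = [-0.0673 0.0927; -0.3109 0.4691]
AᵀP(A−BK) = [0.0836 -0.1964; -0.1964 0.4936]
P' = Q + AᵀP(A−BK) = [3.3336 1.3036; 1.3036 2.7436]
tr(P') = 6.0773


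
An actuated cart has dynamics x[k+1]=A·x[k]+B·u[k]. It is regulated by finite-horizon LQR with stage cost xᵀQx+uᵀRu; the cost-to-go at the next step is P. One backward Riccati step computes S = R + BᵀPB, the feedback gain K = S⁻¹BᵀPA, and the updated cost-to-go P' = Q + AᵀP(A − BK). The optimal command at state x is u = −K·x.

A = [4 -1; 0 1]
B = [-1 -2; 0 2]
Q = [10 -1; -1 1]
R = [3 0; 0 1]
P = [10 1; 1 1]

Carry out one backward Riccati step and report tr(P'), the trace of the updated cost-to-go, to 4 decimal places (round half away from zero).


25.2930

BᵀP = [-10.0000 -1.0000; -18.0000 0.0000]
S = R + BᵀPB = [3 0; 0 1] + [10.0000 18.0000; 18.0000 36.0000] = [13.0000 18.0000; 18.0000 37.0000]
BᵀPA = [-40.0000 9.0000; -72.0000 18.0000]
K = S⁻¹·BᵀPA = [-1.1720 0.0573; -1.3758 0.4586]
A−BK = [0.0764 -0.0255; 2.7516 0.0828]
AᵀP(A−BK) = [14.0637 -0.6879; -0.6879 0.2293]
P' = Q + AᵀP(A−BK) = [24.0637 -1.6879; -1.6879 1.2293]
tr(P') = 25.2930


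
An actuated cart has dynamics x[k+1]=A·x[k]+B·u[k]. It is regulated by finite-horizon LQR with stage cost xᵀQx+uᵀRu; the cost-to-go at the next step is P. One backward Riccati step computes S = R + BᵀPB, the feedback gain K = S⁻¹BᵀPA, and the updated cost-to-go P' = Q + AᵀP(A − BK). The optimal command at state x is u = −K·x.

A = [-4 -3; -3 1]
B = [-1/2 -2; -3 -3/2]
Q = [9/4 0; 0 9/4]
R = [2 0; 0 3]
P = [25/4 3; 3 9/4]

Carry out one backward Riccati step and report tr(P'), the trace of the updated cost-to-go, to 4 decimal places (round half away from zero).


BᵀP = [-12.1250 -8.2500; -17.0000 -9.3750]
S = R + BᵀPB = [2 0; 0 3] + [30.8125 36.6250; 36.6250 48.0625] = [32.8125 36.6250; 36.6250 51.0625]
BᵀPA = [73.2500 28.1250; 96.1250 41.6250]
K = S⁻¹·BᵀPA = [0.6577 -0.2645; 1.4107 1.0049]
A−BK = [-0.8497 -1.1224; 1.0893 1.7138]
AᵀP(A−BK) = [8.4644 6.0295; 6.0295 6.1103]
P' = Q + AᵀP(A−BK) = [10.7144 6.0295; 6.0295 8.3603]
tr(P') = 19.0747

19.0747


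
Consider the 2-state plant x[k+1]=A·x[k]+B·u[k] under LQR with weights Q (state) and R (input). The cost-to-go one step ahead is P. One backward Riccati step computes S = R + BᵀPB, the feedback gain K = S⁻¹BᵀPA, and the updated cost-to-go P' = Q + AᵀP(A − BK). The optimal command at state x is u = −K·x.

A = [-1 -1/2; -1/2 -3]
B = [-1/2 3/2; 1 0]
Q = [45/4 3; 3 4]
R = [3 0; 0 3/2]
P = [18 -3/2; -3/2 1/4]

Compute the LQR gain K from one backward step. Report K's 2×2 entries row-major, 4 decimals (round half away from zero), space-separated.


0.0888 -0.0841 -0.5828 -0.1923

BᵀP = [-10.5000 1.0000; 27.0000 -2.2500]
S = R + BᵀPB = [3 0; 0 3/2] + [6.2500 -15.7500; -15.7500 40.5000] = [9.2500 -15.7500; -15.7500 42.0000]
BᵀPA = [10.0000 2.2500; -25.8750 -6.7500]
K = S⁻¹·BᵀPA = [0.0888 -0.0841; -0.5828 -0.1923]
A−BK = [-0.0814 -0.2537; -0.5888 -2.9159]
AᵀP(A−BK) = [0.5953 0.3665; 0.3665 1.1415]
P' = Q + AᵀP(A−BK) = [11.8453 3.3665; 3.3665 5.1415]
tr(P') = 16.9868


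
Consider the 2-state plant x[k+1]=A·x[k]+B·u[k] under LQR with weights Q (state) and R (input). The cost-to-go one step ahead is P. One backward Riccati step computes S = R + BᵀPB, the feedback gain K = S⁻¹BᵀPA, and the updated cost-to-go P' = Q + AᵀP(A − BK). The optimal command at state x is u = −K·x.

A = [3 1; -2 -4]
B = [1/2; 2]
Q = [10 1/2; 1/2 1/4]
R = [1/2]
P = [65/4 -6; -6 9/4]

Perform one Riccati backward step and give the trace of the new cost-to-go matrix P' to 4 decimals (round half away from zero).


138.4500

BᵀP = [-3.8750 1.5000]
S = R + BᵀPB = [1/2] + [1.0625] = [1.5625]
BᵀPA = [-14.6250 -9.8750]
K = S⁻¹·BᵀPA = [-9.3600 -6.3200]
A−BK = [7.6800 4.1600; 16.7200 8.6400]
AᵀP(A−BK) = [90.3600 58.3200; 58.3200 37.8400]
P' = Q + AᵀP(A−BK) = [100.3600 58.8200; 58.8200 38.0900]
tr(P') = 138.4500


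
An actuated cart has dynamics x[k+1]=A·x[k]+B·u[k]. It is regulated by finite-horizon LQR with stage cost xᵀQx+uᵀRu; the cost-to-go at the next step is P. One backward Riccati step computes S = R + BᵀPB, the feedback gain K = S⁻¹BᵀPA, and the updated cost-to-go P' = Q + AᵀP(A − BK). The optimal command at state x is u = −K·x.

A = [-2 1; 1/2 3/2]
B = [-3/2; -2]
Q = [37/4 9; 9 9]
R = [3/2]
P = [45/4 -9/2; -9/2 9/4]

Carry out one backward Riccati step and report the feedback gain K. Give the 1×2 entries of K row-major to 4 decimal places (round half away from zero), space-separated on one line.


BᵀP = [-7.8750 2.2500]
S = R + BᵀPB = [3/2] + [7.3125] = [8.8125]
BᵀPA = [16.8750 -4.5000]
K = S⁻¹·BᵀPA = [1.9149 -0.5106]
A−BK = [0.8723 0.2340; 4.3298 0.4787]
AᵀP(A−BK) = [22.2487 -0.9455; -0.9455 0.5146]
P' = Q + AᵀP(A−BK) = [31.4987 8.0545; 8.0545 9.5146]
tr(P') = 41.0133

1.9149 -0.5106


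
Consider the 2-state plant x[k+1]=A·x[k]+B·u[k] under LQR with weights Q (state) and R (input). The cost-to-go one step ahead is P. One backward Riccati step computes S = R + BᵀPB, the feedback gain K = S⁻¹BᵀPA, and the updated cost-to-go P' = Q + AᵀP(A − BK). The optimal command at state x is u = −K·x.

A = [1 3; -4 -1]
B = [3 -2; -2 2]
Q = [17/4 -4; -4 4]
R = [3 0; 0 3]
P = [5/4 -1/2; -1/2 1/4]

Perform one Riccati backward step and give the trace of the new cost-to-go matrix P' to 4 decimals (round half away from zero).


BᵀP = [4.7500 -2.0000; -3.5000 1.5000]
S = R + BᵀPB = [3 0; 0 3] + [18.2500 -13.5000; -13.5000 10.0000] = [21.2500 -13.5000; -13.5000 13.0000]
BᵀPA = [12.7500 16.2500; -9.5000 -12.0000]
K = S⁻¹·BᵀPA = [0.3989 0.5239; -0.3165 -0.3790]
A−BK = [-0.8298 0.6702; -2.5691 0.8059]
AᵀP(A−BK) = [1.1569 0.9694; 0.9694 1.4382]
P' = Q + AᵀP(A−BK) = [5.4069 -3.0306; -3.0306 5.4382]
tr(P') = 10.8451

10.8451


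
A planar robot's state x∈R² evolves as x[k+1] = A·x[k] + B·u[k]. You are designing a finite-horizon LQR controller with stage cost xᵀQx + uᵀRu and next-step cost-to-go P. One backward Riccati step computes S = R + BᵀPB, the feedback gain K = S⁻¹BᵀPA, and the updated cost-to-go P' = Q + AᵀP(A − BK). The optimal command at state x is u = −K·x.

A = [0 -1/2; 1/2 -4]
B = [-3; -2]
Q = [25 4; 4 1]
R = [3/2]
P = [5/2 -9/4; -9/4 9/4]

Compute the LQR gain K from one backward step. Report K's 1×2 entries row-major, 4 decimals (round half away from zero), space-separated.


BᵀP = [-3.0000 2.2500]
S = R + BᵀPB = [3/2] + [4.5000] = [6.0000]
BᵀPA = [1.1250 -7.5000]
K = S⁻¹·BᵀPA = [0.1875 -1.2500]
A−BK = [0.5625 -4.2500; 0.8750 -6.5000]
AᵀP(A−BK) = [0.3516 -2.5313; -2.5313 18.2500]
P' = Q + AᵀP(A−BK) = [25.3516 1.4688; 1.4688 19.2500]
tr(P') = 44.6016

0.1875 -1.2500


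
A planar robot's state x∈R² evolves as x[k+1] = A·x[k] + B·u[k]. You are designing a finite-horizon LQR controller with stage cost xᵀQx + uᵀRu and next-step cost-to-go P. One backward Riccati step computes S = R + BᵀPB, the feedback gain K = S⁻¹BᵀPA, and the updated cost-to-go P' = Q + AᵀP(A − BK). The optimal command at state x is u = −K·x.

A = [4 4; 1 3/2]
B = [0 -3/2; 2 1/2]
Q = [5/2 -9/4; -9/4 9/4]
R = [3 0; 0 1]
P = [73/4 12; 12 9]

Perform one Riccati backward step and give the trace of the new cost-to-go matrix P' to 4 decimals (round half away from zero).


28.2814

BᵀP = [24.0000 18.0000; -21.3750 -13.5000]
S = R + BᵀPB = [3 0; 0 1] + [36.0000 -27.0000; -27.0000 25.3125] = [39.0000 -27.0000; -27.0000 26.3125]
BᵀPA = [114.0000 123.0000; -99.0000 -105.7500]
K = S⁻¹·BᵀPA = [1.0991 1.2826; -2.6347 -2.7028]
A−BK = [0.0479 -0.0543; 0.1192 0.2861]
AᵀP(A−BK) = [10.8726 11.6968; 11.6968 12.6588]
P' = Q + AᵀP(A−BK) = [13.3726 9.4468; 9.4468 14.9088]
tr(P') = 28.2814


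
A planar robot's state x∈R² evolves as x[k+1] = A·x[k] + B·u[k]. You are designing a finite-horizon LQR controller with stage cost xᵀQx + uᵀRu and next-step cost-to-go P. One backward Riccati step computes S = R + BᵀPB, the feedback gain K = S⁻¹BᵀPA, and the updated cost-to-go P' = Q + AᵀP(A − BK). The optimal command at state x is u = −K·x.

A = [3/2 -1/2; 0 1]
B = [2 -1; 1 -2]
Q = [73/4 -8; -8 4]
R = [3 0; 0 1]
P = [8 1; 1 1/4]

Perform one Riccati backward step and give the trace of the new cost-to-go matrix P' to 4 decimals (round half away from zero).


BᵀP = [17.0000 2.2500; -10.0000 -1.5000]
S = R + BᵀPB = [3 0; 0 1] + [36.2500 -21.5000; -21.5000 13.0000] = [39.2500 -21.5000; -21.5000 14.0000]
BᵀPA = [25.5000 -6.2500; -15.0000 3.5000]
K = S⁻¹·BᵀPA = [0.3954 -0.1404; -0.4642 0.0344]
A−BK = [0.2450 -0.1848; -1.3238 1.2092]
AᵀP(A−BK) = [0.9542 -0.4040; -0.4040 0.2521]
P' = Q + AᵀP(A−BK) = [19.2042 -8.4040; -8.4040 4.2521]
tr(P') = 23.4563

23.4563


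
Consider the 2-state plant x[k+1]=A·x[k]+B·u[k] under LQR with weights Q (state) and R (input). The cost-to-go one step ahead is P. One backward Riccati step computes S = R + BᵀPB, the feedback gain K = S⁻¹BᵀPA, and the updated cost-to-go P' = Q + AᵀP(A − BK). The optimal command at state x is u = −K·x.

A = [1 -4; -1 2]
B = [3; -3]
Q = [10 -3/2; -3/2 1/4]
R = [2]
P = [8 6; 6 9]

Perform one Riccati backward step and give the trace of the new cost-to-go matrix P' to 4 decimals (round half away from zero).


40.9309

BᵀP = [6.0000 -9.0000]
S = R + BᵀPB = [2] + [45.0000] = [47.0000]
BᵀPA = [15.0000 -42.0000]
K = S⁻¹·BᵀPA = [0.3191 -0.8936]
A−BK = [0.0426 -1.3191; -0.0426 -0.6809]
AᵀP(A−BK) = [0.2128 -0.5957; -0.5957 30.4681]
P' = Q + AᵀP(A−BK) = [10.2128 -2.0957; -2.0957 30.7181]
tr(P') = 40.9309


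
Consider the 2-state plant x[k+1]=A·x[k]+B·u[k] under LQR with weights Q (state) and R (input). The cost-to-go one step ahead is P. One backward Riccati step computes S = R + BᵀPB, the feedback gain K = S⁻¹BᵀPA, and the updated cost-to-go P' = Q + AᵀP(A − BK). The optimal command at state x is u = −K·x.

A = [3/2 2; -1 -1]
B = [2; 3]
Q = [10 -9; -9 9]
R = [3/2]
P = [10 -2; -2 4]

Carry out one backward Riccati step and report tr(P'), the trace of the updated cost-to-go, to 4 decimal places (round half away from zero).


92.8645

BᵀP = [14.0000 8.0000]
S = R + BᵀPB = [3/2] + [52.0000] = [53.5000]
BᵀPA = [13.0000 20.0000]
K = S⁻¹·BᵀPA = [0.2430 0.3738]
A−BK = [1.0140 1.2523; -1.7290 -2.1215]
AᵀP(A−BK) = [29.3411 36.1402; 36.1402 44.5234]
P' = Q + AᵀP(A−BK) = [39.3411 27.1402; 27.1402 53.5234]
tr(P') = 92.8645


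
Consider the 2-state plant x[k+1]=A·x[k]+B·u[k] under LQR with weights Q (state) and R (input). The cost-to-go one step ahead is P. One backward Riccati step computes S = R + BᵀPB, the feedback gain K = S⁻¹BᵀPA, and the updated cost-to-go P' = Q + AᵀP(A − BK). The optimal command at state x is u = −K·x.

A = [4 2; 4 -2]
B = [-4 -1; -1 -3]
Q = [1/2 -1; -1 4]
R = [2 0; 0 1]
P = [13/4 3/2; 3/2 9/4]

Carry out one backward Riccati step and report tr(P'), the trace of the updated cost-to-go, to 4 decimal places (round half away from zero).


BᵀP = [-14.5000 -8.2500; -7.7500 -8.2500]
S = R + BᵀPB = [2 0; 0 1] + [66.2500 39.2500; 39.2500 32.5000] = [68.2500 39.2500; 39.2500 33.5000]
BᵀPA = [-91.0000 -12.5000; -64.0000 1.0000]
K = S⁻¹·BᵀPA = [-0.7193 -0.6141; -1.0676 0.7494]
A−BK = [0.0550 0.2930; 0.0778 -0.3660]
AᵀP(A−BK) = [2.2110 0.0758; 0.0758 1.5745]
P' = Q + AᵀP(A−BK) = [2.7110 -0.9242; -0.9242 5.5745]
tr(P') = 8.2855

8.2855


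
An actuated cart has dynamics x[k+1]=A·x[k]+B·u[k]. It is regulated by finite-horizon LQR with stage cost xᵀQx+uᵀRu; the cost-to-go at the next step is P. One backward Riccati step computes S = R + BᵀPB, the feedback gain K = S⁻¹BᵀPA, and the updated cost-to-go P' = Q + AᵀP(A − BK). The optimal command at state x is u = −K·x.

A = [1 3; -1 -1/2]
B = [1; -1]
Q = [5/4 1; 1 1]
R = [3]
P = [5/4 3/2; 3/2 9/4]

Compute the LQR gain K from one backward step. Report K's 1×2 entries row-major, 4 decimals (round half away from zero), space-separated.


BᵀP = [-0.2500 -0.7500]
S = R + BᵀPB = [3] + [0.5000] = [3.5000]
BᵀPA = [0.5000 -0.3750]
K = S⁻¹·BᵀPA = [0.1429 -0.1071]
A−BK = [0.8571 3.1071; -0.8571 -0.6071]
AᵀP(A−BK) = [0.4286 -0.3214; -0.3214 7.2723]
P' = Q + AᵀP(A−BK) = [1.6786 0.6786; 0.6786 8.2723]
tr(P') = 9.9509

0.1429 -0.1071


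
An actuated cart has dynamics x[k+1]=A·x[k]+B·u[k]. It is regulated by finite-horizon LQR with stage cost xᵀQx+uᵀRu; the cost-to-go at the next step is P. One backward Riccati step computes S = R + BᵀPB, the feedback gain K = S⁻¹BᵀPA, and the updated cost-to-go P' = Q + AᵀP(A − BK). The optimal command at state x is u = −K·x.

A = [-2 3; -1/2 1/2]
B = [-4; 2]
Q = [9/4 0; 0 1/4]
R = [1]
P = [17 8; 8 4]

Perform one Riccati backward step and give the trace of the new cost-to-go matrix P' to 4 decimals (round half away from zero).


6.6180

BᵀP = [-52.0000 -24.0000]
S = R + BᵀPB = [1] + [160.0000] = [161.0000]
BᵀPA = [116.0000 -168.0000]
K = S⁻¹·BᵀPA = [0.7205 -1.0435]
A−BK = [0.8820 -1.1739; -1.9410 2.5870]
AᵀP(A−BK) = [1.4224 -1.9565; -1.9565 2.6957]
P' = Q + AᵀP(A−BK) = [3.6724 -1.9565; -1.9565 2.9457]
tr(P') = 6.6180


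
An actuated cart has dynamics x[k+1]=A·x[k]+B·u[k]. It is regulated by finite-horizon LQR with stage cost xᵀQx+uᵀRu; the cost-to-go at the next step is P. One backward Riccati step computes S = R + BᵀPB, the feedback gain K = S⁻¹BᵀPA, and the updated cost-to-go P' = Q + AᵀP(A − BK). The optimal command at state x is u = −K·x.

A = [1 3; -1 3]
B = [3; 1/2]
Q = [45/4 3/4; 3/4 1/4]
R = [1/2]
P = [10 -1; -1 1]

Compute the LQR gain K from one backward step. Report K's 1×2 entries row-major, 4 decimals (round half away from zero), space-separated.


0.3647 0.9231

BᵀP = [29.5000 -2.5000]
S = R + BᵀPB = [1/2] + [87.2500] = [87.7500]
BᵀPA = [32.0000 81.0000]
K = S⁻¹·BᵀPA = [0.3647 0.9231]
A−BK = [-0.0940 0.2308; -1.1823 2.5385]
AᵀP(A−BK) = [1.3305 -2.5385; -2.5385 6.2308]
P' = Q + AᵀP(A−BK) = [12.5805 -1.7885; -1.7885 6.4808]
tr(P') = 19.0613


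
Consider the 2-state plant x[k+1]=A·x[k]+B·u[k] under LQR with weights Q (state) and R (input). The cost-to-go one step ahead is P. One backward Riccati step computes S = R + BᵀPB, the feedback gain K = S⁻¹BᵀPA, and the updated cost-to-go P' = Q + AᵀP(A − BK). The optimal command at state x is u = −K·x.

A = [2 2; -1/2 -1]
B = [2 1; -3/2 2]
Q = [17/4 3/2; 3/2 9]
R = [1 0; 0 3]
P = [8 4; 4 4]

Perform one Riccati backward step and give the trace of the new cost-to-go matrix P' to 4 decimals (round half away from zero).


BᵀP = [10.0000 2.0000; 16.0000 12.0000]
S = R + BᵀPB = [1 0; 0 3] + [17.0000 14.0000; 14.0000 40.0000] = [18.0000 14.0000; 14.0000 43.0000]
BᵀPA = [19.0000 18.0000; 26.0000 20.0000]
K = S⁻¹·BᵀPA = [0.7837 0.8547; 0.3495 0.1869]
A−BK = [0.0830 0.1038; -0.0234 -0.0917]
AᵀP(A−BK) = [1.0225 0.9031; 0.9031 0.8789]
P' = Q + AᵀP(A−BK) = [5.2725 2.4031; 2.4031 9.8789]
tr(P') = 15.1514

15.1514


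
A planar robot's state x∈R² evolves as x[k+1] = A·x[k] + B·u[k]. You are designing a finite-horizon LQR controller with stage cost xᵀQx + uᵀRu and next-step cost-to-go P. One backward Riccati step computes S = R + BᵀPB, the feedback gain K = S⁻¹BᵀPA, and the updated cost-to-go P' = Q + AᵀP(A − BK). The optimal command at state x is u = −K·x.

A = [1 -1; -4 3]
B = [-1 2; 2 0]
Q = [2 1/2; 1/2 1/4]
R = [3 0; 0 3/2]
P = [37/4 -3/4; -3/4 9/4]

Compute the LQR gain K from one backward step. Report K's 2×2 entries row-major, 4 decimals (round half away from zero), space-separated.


-1.4757 1.1154 -0.1877 0.0255

BᵀP = [-10.7500 5.2500; 18.5000 -1.5000]
S = R + BᵀPB = [3 0; 0 3/2] + [21.2500 -21.5000; -21.5000 37.0000] = [24.2500 -21.5000; -21.5000 38.5000]
BᵀPA = [-31.7500 26.5000; 24.5000 -23.0000]
K = S⁻¹·BᵀPA = [-1.4757 1.1154; -0.1877 0.0255]
A−BK = [-0.1002 0.0644; -1.0485 0.7693]
AᵀP(A−BK) = [8.9952 -6.7112; -6.7112 5.0286]
P' = Q + AᵀP(A−BK) = [10.9952 -6.2112; -6.2112 5.2786]
tr(P') = 16.2739


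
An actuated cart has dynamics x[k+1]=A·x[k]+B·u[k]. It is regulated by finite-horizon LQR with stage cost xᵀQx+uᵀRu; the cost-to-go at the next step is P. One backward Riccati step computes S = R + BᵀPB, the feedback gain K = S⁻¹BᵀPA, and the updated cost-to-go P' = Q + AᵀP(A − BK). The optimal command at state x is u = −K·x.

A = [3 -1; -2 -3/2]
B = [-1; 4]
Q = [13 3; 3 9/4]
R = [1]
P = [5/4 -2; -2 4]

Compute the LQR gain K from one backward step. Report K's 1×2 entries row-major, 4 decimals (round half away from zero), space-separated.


-0.7751 -0.2158

BᵀP = [-9.2500 18.0000]
S = R + BᵀPB = [1] + [81.2500] = [82.2500]
BᵀPA = [-63.7500 -17.7500]
K = S⁻¹·BᵀPA = [-0.7751 -0.2158]
A−BK = [2.2249 -1.2158; 1.1003 -0.6368]
AᵀP(A−BK) = [1.8389 -0.5076; -0.5076 0.4195]
P' = Q + AᵀP(A−BK) = [14.8389 2.4924; 2.4924 2.6695]
tr(P') = 17.5084


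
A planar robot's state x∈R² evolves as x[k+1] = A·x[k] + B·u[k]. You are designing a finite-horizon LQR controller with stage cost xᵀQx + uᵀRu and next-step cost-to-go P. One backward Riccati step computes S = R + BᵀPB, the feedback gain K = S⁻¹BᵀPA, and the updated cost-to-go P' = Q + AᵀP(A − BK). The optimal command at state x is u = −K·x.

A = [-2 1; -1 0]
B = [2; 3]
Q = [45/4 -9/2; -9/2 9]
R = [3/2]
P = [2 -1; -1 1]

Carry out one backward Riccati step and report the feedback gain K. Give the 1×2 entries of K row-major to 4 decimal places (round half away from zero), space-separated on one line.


BᵀP = [1.0000 1.0000]
S = R + BᵀPB = [3/2] + [5.0000] = [6.5000]
BᵀPA = [-3.0000 1.0000]
K = S⁻¹·BᵀPA = [-0.4615 0.1538]
A−BK = [-1.0769 0.6923; 0.3846 -0.4615]
AᵀP(A−BK) = [3.6154 -2.5385; -2.5385 1.8462]
P' = Q + AᵀP(A−BK) = [14.8654 -7.0385; -7.0385 10.8462]
tr(P') = 25.7115

-0.4615 0.1538


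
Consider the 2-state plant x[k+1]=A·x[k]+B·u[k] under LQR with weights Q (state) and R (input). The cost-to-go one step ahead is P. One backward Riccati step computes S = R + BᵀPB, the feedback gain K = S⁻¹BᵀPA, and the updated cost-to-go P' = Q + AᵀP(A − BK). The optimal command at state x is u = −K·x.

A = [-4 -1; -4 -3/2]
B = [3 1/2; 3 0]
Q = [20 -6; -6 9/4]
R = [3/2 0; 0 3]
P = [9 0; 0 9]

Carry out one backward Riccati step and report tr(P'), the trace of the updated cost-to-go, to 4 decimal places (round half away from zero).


25.9900

BᵀP = [27.0000 27.0000; 4.5000 0.0000]
S = R + BᵀPB = [3/2 0; 0 3] + [162.0000 13.5000; 13.5000 2.2500] = [163.5000 13.5000; 13.5000 5.2500]
BᵀPA = [-216.0000 -67.5000; -18.0000 -4.5000]
K = S⁻¹·BᵀPA = [-1.3178 -0.4343; -0.0399 0.2596]
A−BK = [-0.0266 0.1730; -0.0466 -0.1972]
AᵀP(A−BK) = [2.6356 0.8686; 0.8686 1.1044]
P' = Q + AᵀP(A−BK) = [22.6356 -5.1314; -5.1314 3.3544]
tr(P') = 25.9900


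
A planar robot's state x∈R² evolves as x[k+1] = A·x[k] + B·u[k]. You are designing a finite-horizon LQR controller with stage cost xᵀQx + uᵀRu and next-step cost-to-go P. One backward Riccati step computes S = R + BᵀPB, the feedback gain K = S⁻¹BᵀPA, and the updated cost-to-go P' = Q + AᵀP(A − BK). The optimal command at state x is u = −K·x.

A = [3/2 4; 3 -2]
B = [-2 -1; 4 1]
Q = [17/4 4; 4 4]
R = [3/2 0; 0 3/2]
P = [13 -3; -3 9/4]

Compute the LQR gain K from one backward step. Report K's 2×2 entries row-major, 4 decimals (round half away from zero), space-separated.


BᵀP = [-38.0000 15.0000; -16.0000 5.2500]
S = R + BᵀPB = [3/2 0; 0 3/2] + [136.0000 53.0000; 53.0000 21.2500] = [137.5000 53.0000; 53.0000 22.7500]
BᵀPA = [-12.0000 -182.0000; -8.2500 -74.5000]
K = S⁻¹·BᵀPA = [0.5147 -0.6016; -1.5617 -1.8731]
A−BK = [0.9677 0.9236; 2.5029 2.2797]
AᵀP(A−BK) = [15.7923 14.8273; 14.8273 15.9553]
P' = Q + AᵀP(A−BK) = [20.0423 18.8273; 18.8273 19.9553]
tr(P') = 39.9976

0.5147 -0.6016 -1.5617 -1.8731


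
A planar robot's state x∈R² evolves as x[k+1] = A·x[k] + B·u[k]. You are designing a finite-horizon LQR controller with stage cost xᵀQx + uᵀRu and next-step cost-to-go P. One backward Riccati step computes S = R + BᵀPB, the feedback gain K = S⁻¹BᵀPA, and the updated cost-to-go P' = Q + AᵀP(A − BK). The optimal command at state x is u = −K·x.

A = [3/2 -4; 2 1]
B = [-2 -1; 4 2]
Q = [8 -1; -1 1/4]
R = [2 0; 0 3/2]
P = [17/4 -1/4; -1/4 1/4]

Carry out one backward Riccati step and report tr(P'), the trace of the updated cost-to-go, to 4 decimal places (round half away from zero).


BᵀP = [-9.5000 1.5000; -4.7500 0.7500]
S = R + BᵀPB = [2 0; 0 3/2] + [25.0000 12.5000; 12.5000 6.2500] = [27.0000 12.5000; 12.5000 7.7500]
BᵀPA = [-11.2500 39.5000; -5.6250 19.7500]
K = S⁻¹·BᵀPA = [-0.3184 1.1179; -0.2123 0.7453]
A−BK = [0.6509 -1.0189; 3.6981 -4.9623]
AᵀP(A−BK) = [4.2866 -6.6061; -6.6061 11.3726]
P' = Q + AᵀP(A−BK) = [12.2866 -7.6061; -7.6061 11.6226]
tr(P') = 23.9092

23.9092


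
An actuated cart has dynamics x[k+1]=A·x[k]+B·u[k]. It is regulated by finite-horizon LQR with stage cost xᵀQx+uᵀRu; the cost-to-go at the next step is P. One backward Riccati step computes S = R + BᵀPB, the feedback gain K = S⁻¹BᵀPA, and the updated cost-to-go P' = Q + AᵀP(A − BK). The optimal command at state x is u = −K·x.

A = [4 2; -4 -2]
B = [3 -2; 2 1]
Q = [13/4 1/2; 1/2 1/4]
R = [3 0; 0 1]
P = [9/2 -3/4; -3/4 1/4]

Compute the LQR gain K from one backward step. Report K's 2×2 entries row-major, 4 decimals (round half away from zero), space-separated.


BᵀP = [12.0000 -1.7500; -9.7500 1.7500]
S = R + BᵀPB = [3 0; 0 1] + [32.5000 -25.7500; -25.7500 21.2500] = [35.5000 -25.7500; -25.7500 22.2500]
BᵀPA = [55.0000 27.5000; -46.0000 -23.0000]
K = S⁻¹·BᵀPA = [0.3095 0.1548; -1.7092 -0.8546]
A−BK = [-0.3470 -0.1735; -2.9098 -1.4549]
AᵀP(A−BK) = [4.3529 2.1764; 2.1764 1.0882]
P' = Q + AᵀP(A−BK) = [7.6029 2.6764; 2.6764 1.3382]
tr(P') = 8.9411

0.3095 0.1548 -1.7092 -0.8546


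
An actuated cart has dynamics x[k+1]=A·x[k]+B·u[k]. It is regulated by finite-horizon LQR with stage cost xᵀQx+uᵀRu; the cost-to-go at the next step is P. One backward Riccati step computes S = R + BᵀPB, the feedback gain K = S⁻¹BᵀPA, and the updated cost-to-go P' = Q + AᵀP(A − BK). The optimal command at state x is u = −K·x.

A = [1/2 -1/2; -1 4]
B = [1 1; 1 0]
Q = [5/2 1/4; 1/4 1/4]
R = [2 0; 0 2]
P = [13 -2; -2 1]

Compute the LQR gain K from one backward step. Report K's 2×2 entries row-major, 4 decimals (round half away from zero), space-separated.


0.0678 0.2881 0.5169 -1.1780

BᵀP = [11.0000 -1.0000; 13.0000 -2.0000]
S = R + BᵀPB = [2 0; 0 2] + [10.0000 11.0000; 11.0000 13.0000] = [12.0000 11.0000; 11.0000 15.0000]
BᵀPA = [6.5000 -9.5000; 8.5000 -14.5000]
K = S⁻¹·BᵀPA = [0.0678 0.2881; 0.5169 -1.1780]
A−BK = [-0.0847 0.3898; -1.0678 3.7119]
AᵀP(A−BK) = [1.4153 -4.1102; -4.1102 12.9068]
P' = Q + AᵀP(A−BK) = [3.9153 -3.8602; -3.8602 13.1568]
tr(P') = 17.0720


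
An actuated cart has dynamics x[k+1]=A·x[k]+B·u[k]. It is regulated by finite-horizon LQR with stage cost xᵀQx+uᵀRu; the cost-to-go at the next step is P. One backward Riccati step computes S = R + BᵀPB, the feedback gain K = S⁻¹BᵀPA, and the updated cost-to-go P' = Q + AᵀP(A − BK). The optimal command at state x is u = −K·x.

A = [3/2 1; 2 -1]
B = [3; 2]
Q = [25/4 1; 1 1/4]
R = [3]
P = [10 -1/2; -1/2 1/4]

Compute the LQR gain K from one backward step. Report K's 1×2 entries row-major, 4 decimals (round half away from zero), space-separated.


BᵀP = [29.0000 -1.0000]
S = R + BᵀPB = [3] + [85.0000] = [88.0000]
BᵀPA = [41.5000 30.0000]
K = S⁻¹·BᵀPA = [0.4716 0.3409]
A−BK = [0.0852 -0.0227; 1.0568 -1.6818]
AᵀP(A−BK) = [0.9290 0.1023; 0.1023 1.0227]
P' = Q + AᵀP(A−BK) = [7.1790 1.1023; 1.1023 1.2727]
tr(P') = 8.4517

0.4716 0.3409


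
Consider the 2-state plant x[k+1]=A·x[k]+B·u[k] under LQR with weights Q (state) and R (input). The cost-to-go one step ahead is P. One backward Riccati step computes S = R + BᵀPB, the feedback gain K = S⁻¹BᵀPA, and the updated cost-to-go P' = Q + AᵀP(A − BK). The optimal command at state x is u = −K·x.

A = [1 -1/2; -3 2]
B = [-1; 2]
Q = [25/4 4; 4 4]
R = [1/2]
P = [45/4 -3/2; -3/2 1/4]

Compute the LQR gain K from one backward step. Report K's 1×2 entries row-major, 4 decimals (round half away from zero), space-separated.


BᵀP = [-14.2500 2.0000]
S = R + BᵀPB = [1/2] + [18.2500] = [18.7500]
BᵀPA = [-20.2500 11.1250]
K = S⁻¹·BᵀPA = [-1.0800 0.5933]
A−BK = [-0.0800 0.0933; -0.8400 0.8133]
AᵀP(A−BK) = [0.6300 -0.3600; -0.3600 0.2117]
P' = Q + AᵀP(A−BK) = [6.8800 3.6400; 3.6400 4.2117]
tr(P') = 11.0917

-1.0800 0.5933


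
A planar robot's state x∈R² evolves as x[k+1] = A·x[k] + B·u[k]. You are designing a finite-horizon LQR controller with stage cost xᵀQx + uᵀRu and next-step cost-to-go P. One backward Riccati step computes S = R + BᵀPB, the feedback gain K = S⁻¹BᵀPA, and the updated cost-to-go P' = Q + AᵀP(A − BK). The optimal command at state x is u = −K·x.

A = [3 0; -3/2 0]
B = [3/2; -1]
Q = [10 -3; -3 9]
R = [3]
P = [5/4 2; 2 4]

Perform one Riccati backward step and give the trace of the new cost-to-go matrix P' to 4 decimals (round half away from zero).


20.9180

BᵀP = [-0.1250 -1.0000]
S = R + BᵀPB = [3] + [0.8125] = [3.8125]
BᵀPA = [1.1250 0.0000]
K = S⁻¹·BᵀPA = [0.2951 0.0000]
A−BK = [2.5574 0.0000; -1.2049 0.0000]
AᵀP(A−BK) = [1.9180 0.0000; 0.0000 0.0000]
P' = Q + AᵀP(A−BK) = [11.9180 -3.0000; -3.0000 9.0000]
tr(P') = 20.9180


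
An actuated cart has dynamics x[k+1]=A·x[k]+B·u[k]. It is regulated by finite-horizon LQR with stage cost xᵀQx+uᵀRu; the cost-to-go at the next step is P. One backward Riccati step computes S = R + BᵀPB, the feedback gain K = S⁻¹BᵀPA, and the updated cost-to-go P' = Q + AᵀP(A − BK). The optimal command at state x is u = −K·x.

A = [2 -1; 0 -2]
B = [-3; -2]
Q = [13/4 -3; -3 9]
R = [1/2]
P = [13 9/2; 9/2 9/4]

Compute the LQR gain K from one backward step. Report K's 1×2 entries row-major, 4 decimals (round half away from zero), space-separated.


-0.5319 0.4654

BᵀP = [-48.0000 -18.0000]
S = R + BᵀPB = [1/2] + [180.0000] = [180.5000]
BᵀPA = [-96.0000 84.0000]
K = S⁻¹·BᵀPA = [-0.5319 0.4654]
A−BK = [0.4044 0.3961; -1.0637 -1.0693]
AᵀP(A−BK) = [0.9418 0.6759; 0.6759 0.9086]
P' = Q + AᵀP(A−BK) = [4.1918 -2.3241; -2.3241 9.9086]
tr(P') = 14.1004


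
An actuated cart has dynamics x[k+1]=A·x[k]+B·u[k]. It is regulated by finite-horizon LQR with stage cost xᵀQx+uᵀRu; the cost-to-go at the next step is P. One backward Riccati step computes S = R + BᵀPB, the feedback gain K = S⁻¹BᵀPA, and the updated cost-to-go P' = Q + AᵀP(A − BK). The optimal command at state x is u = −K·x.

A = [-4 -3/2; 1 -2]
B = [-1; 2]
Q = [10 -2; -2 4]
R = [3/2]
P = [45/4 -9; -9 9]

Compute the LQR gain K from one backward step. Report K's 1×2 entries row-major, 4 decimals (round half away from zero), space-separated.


1.6991 -0.1195

BᵀP = [-29.2500 27.0000]
S = R + BᵀPB = [3/2] + [83.2500] = [84.7500]
BᵀPA = [144.0000 -10.1250]
K = S⁻¹·BᵀPA = [1.6991 -0.1195]
A−BK = [-2.3009 -1.6195; -2.3982 -1.7611]
AᵀP(A−BK) = [16.3274 8.2035; 8.2035 6.1029]
P' = Q + AᵀP(A−BK) = [26.3274 6.2035; 6.2035 10.1029]
tr(P') = 36.4303


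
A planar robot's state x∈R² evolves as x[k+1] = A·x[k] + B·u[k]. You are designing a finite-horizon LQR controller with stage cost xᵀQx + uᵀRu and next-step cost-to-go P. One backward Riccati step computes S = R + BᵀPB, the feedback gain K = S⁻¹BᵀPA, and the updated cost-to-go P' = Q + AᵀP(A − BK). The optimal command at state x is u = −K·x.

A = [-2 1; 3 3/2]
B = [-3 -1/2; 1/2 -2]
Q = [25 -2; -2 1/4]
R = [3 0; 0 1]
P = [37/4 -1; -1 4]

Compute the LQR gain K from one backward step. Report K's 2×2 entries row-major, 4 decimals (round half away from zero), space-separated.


BᵀP = [-28.2500 5.0000; -2.6250 -7.5000]
S = R + BᵀPB = [3 0; 0 1] + [87.2500 4.1250; 4.1250 16.3125] = [90.2500 4.1250; 4.1250 17.3125]
BᵀPA = [71.5000 -20.7500; -17.2500 -13.8750]
K = S⁻¹·BᵀPA = [0.8470 -0.1954; -1.1982 -0.7549]
A−BK = [-0.0581 0.0363; 0.1801 0.0879]
AᵀP(A−BK) = [3.7698 0.4504; 0.4504 0.7212]
P' = Q + AᵀP(A−BK) = [28.7698 -1.5496; -1.5496 0.9712]
tr(P') = 29.7410

0.8470 -0.1954 -1.1982 -0.7549


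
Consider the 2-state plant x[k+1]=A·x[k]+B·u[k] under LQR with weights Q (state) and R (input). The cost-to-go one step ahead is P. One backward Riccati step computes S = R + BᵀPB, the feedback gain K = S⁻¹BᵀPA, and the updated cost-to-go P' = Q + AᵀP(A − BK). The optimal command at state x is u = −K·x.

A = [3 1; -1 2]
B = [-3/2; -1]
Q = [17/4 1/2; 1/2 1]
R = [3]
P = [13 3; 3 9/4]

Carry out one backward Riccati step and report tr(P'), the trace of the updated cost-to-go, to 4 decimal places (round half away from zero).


25.8664

BᵀP = [-22.5000 -6.7500]
S = R + BᵀPB = [3] + [40.5000] = [43.5000]
BᵀPA = [-60.7500 -36.0000]
K = S⁻¹·BᵀPA = [-1.3966 -0.8276]
A−BK = [0.9052 -0.2414; -2.3966 1.1724]
AᵀP(A−BK) = [16.4095 -0.7759; -0.7759 4.2069]
P' = Q + AᵀP(A−BK) = [20.6595 -0.2759; -0.2759 5.2069]
tr(P') = 25.8664
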